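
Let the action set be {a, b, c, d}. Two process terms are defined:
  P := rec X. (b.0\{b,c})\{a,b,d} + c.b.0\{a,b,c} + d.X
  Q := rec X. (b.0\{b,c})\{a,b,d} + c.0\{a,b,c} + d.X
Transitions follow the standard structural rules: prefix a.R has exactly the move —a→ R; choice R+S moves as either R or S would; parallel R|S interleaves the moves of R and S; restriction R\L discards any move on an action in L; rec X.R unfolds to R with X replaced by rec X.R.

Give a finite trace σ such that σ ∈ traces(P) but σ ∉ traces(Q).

cb

LTS(P): 3 reachable states
  u0 = rec X. (b.0\{b,c})\{a,b,d} + c.b.0\{a,b,c} + d.X has moves --c--▸ u1, --d--▸ u0
  u1 = b.0\{a,b,c} has moves --b--▸ u2
  u2 = 0\{a,b,c} has moves ·
LTS(Q): 2 reachable states
  v0 = rec X. (b.0\{b,c})\{a,b,d} + c.0\{a,b,c} + d.X has moves --c--▸ v1, --d--▸ v0
  v1 = 0\{a,b,c} has moves ·
Trace ⟨cb⟩ through P, begin at {u0}:
  step 1 (c): {u1}
  step 2 (b): {u2}
  P completes σ.
Trace ⟨cb⟩ through Q, begin at {v0}:
  step 1 (c): {v1}
  step 2 (b): ∅  — Q cannot continue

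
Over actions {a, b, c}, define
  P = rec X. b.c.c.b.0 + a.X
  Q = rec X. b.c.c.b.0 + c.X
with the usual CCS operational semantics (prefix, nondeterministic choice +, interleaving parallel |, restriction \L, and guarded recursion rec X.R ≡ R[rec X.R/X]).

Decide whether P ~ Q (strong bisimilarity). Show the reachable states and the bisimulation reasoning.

P ≁ Q

Reachable graph of P (5 states):
  p0 = rec X. b.c.c.b.0 + a.X | ··a··> p0, ··b··> p1
  p1 = c.c.b.0 | ··c··> p2
  p2 = c.b.0 | ··c··> p3
  p3 = b.0 | ··b··> p4
  p4 = 0 | ∅
Reachable graph of Q (5 states):
  q0 = rec X. b.c.c.b.0 + c.X | ··b··> q1, ··c··> q0
  q1 = c.c.b.0 | ··c··> q2
  q2 = c.b.0 | ··c··> q3
  q3 = b.0 | ··b··> q4
  q4 = 0 | ∅
Bisimilarity quotient blocks:
  B0 = {p0}
  B1 = {p1, q1}
  B2 = {p2, q2}
  B3 = {p3, q3}
  B4 = {p4, q4}
  B5 = {q0}
p0 ∈ B0, q0 ∈ B5 → different blocks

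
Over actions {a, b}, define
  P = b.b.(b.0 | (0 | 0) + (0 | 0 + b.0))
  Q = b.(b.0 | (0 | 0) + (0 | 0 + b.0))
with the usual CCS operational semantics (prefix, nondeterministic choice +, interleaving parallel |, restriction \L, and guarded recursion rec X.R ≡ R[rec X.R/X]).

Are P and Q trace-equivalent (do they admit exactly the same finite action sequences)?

NO — witness ⟨bbb⟩

Reachable graph of P (5 states):
  s0 = b.b.(b.0 | (0 | 0) + (0 | 0 + b.0)) has moves ··b··> s1
  s1 = b.(b.0 | (0 | 0) + (0 | 0 + b.0)) has moves ··b··> s2
  s2 = b.0 | (0 | 0) + (0 | 0 + b.0) has moves ··b··> s3, ··b··> s4
  s3 = 0 has moves deadlocked
  s4 = 0 | (0 | 0) has moves deadlocked
Reachable graph of Q (4 states):
  t0 = b.(b.0 | (0 | 0) + (0 | 0 + b.0)) has moves ··b··> t1
  t1 = b.0 | (0 | 0) + (0 | 0 + b.0) has moves ··b··> t2, ··b··> t3
  t2 = 0 has moves deadlocked
  t3 = 0 | (0 | 0) has moves deadlocked
Trace ⟨bbb⟩ through P, begin at {s0}:
  after b @ step 1: {s1}
  after b @ step 2: {s2}
  after b @ step 3: {s3, s4}
  — P admits the full trace.
Trace ⟨bbb⟩ through Q, begin at {t0}:
  after b @ step 1: {t1}
  after b @ step 2: {t2, t3}
  after b @ step 3: ∅  — Q cannot continue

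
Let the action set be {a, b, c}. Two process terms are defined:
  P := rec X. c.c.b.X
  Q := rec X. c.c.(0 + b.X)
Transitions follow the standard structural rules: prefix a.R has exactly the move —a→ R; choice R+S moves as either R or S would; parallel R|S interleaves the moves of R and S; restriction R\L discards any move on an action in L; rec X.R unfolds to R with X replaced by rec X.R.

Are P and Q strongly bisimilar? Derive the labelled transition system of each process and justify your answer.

bisimilar

P's transition system — 3 states:
  s0 = rec X. c.c.b.X ⊢ ··c··> s1
  s1 = c.b.(rec X. c.c.b.X) ⊢ ··c··> s2
  s2 = b.(rec X. c.c.b.X) ⊢ ··b··> s0
Q's transition system — 3 states:
  t0 = rec X. c.c.(0 + b.X) ⊢ ··c··> t1
  t1 = c.(0 + b.(rec X. c.c.(0 + b.X))) ⊢ ··c··> t2
  t2 = 0 + b.(rec X. c.c.(0 + b.X)) ⊢ ··b··> t0
Partition-refinement fixed point:
  B0 = {s0, t0}
  B1 = {s1, t1}
  B2 = {s2, t2}
s0 ∈ B0, t0 ∈ B0 → same block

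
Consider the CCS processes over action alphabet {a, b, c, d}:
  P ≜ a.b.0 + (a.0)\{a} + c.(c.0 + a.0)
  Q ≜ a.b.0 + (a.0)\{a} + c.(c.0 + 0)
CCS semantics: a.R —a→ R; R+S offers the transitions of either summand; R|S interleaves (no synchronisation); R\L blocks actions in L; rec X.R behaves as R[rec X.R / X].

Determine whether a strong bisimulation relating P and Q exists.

P's transition system — 4 states:
  m0 = a.b.0 + (a.0)\{a} + c.(c.0 + a.0) has moves =a=> m1, =c=> m2
  m1 = b.0 has moves =b=> m3
  m2 = c.0 + a.0 has moves =a=> m3, =c=> m3
  m3 = 0 has moves deadlocked
Q's transition system — 4 states:
  n0 = a.b.0 + (a.0)\{a} + c.(c.0 + 0) has moves =a=> n1, =c=> n2
  n1 = b.0 has moves =b=> n3
  n2 = c.0 + 0 has moves =c=> n3
  n3 = 0 has moves deadlocked
Bisimilarity quotient blocks:
  B0 = {m0}
  B1 = {m1, n1}
  B2 = {m3, n3}
  B3 = {m2}
  B4 = {n0}
  B5 = {n2}
m0 ∈ B0, n0 ∈ B4 → different blocks

NO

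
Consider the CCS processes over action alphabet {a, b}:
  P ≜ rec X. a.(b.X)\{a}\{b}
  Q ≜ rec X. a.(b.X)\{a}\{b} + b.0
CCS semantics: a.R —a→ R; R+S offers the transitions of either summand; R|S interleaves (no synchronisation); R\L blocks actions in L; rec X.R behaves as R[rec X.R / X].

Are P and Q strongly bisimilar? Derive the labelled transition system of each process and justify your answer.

P ≁ Q

Reachable graph of P (2 states):
  u0 = rec X. a.(b.X)\{a}\{b} → --a--▸ u1
  u1 = (b.(rec X. a.(b.X)\{a}\{b}))\{a}\{b} → (no moves)
Reachable graph of Q (3 states):
  v0 = rec X. a.(b.X)\{a}\{b} + b.0 → --a--▸ v1, --b--▸ v2
  v1 = (b.(rec X. a.(b.X)\{a}\{b} + b.0))\{a}\{b} → (no moves)
  v2 = 0 → (no moves)
Partition-refinement fixed point:
  B0 = {u0}
  B1 = {u1, v1, v2}
  B2 = {v0}
u0 ∈ B0, v0 ∈ B2 → different blocks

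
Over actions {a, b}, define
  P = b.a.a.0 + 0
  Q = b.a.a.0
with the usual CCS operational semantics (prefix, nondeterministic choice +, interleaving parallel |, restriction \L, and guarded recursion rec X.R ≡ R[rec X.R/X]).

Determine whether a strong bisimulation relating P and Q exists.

Reachable graph of P (4 states):
  u0 = b.a.a.0 + 0 → —b→ u1
  u1 = a.a.0 → —a→ u2
  u2 = a.0 → —a→ u3
  u3 = 0 → ·
Reachable graph of Q (4 states):
  v0 = b.a.a.0 → —b→ v1
  v1 = a.a.0 → —a→ v2
  v2 = a.0 → —a→ v3
  v3 = 0 → ·
Coarsest stable partition (strong bisimilarity classes):
  B0 = {u0, v0}
  B1 = {u1, v1}
  B2 = {u2, v2}
  B3 = {u3, v3}
u0 ∈ B0, v0 ∈ B0 → same block

YES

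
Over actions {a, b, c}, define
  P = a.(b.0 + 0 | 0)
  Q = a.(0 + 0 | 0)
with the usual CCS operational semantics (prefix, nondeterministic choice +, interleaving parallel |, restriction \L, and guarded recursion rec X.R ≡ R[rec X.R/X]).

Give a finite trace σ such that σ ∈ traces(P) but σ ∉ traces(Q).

ab

P's transition system — 3 states:
  s0 = a.(b.0 + 0 | 0) has moves —a→ s1
  s1 = b.0 + 0 | 0 has moves —b→ s2
  s2 = 0 has moves ∅
Q's transition system — 2 states:
  t0 = a.(0 + 0 | 0) has moves —a→ t1
  t1 = 0 + 0 | 0 has moves ∅
Run σ = ⟨ab⟩ on P: start {s0}
  step 1 (a): {s1}
  step 2 (b): {s2}
  P completes σ.
Run σ = ⟨ab⟩ on Q: start {t0}
  step 1 (a): {t1}
  step 2 (b): ∅ (Q stuck)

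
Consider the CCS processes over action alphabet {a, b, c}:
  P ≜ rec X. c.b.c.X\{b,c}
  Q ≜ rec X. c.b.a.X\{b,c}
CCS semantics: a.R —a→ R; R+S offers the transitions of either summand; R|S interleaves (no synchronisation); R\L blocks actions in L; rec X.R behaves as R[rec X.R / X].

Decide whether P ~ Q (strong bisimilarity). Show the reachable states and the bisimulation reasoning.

not bisimilar

P's transition system — 4 states:
  s0 = rec X. c.b.c.X\{b,c} :: ··c··> s1
  s1 = b.c.(rec X. c.b.c.X\{b,c})\{b,c} :: ··b··> s2
  s2 = c.(rec X. c.b.c.X\{b,c})\{b,c} :: ··c··> s3
  s3 = (rec X. c.b.c.X\{b,c})\{b,c} :: ∅
Q's transition system — 4 states:
  t0 = rec X. c.b.a.X\{b,c} :: ··c··> t1
  t1 = b.a.(rec X. c.b.a.X\{b,c})\{b,c} :: ··b··> t2
  t2 = a.(rec X. c.b.a.X\{b,c})\{b,c} :: ··a··> t3
  t3 = (rec X. c.b.a.X\{b,c})\{b,c} :: ∅
Coarsest stable partition (strong bisimilarity classes):
  B0 = {s0}
  B1 = {s1}
  B2 = {s2}
  B3 = {s3, t3}
  B4 = {t0}
  B5 = {t1}
  B6 = {t2}
s0 ∈ B0, t0 ∈ B4 → different blocks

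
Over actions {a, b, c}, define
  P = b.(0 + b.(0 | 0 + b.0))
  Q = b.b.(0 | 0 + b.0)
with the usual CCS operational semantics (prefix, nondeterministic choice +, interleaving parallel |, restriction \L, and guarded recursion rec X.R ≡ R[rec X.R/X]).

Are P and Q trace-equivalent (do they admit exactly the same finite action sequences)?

YES

Reachable graph of P (4 states):
  m0 = b.(0 + b.(0 | 0 + b.0)) has moves --b--▸ m1
  m1 = 0 + b.(0 | 0 + b.0) has moves --b--▸ m2
  m2 = 0 | 0 + b.0 has moves --b--▸ m3
  m3 = 0 has moves ·
Reachable graph of Q (4 states):
  n0 = b.b.(0 | 0 + b.0) has moves --b--▸ n1
  n1 = b.(0 | 0 + b.0) has moves --b--▸ n2
  n2 = 0 | 0 + b.0 has moves --b--▸ n3
  n3 = 0 has moves ·
Bisimilarity quotient blocks:
  B0 = {m0, n0}
  B1 = {m1, n1}
  B2 = {m2, n2}
  B3 = {m3, n3}
m0 ∈ B0, n0 ∈ B0 → same block
Bisimilar ⇒ trace-equivalent.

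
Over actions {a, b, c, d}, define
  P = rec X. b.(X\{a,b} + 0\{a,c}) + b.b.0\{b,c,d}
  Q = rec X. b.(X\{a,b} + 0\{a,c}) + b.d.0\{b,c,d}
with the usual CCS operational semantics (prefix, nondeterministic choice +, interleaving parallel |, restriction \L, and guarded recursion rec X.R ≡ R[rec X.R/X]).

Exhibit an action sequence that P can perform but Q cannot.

LTS(P): 4 reachable states
  p0 = rec X. b.(X\{a,b} + 0\{a,c}) + b.b.0\{b,c,d} :: --b--▸ p1, --b--▸ p2
  p1 = (rec X. b.(X\{a,b} + 0\{a,c}) + b.b.0\{b,c,d})\{a,b} + 0\{a,c} :: deadlocked
  p2 = b.0\{b,c,d} :: --b--▸ p3
  p3 = 0\{b,c,d} :: deadlocked
LTS(Q): 4 reachable states
  q0 = rec X. b.(X\{a,b} + 0\{a,c}) + b.d.0\{b,c,d} :: --b--▸ q1, --b--▸ q2
  q1 = (rec X. b.(X\{a,b} + 0\{a,c}) + b.d.0\{b,c,d})\{a,b} + 0\{a,c} :: deadlocked
  q2 = d.0\{b,c,d} :: --d--▸ q3
  q3 = 0\{b,c,d} :: deadlocked
Executing bb from P (initial set {p0}):
  after b @ step 1: {p1, p2}
  after b @ step 2: {p3}
  — P admits the full trace.
Executing bb from Q (initial set {q0}):
  after b @ step 1: {q1, q2}
  after b @ step 2: no successor for Q

bb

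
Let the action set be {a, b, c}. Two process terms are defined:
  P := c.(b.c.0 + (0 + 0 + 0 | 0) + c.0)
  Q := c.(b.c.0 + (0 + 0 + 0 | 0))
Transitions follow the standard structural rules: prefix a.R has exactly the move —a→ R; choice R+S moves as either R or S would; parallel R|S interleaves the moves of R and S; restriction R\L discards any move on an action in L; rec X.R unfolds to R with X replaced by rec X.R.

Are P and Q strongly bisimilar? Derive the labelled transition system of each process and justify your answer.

Reachable graph of P (4 states):
  p0 = c.(b.c.0 + (0 + 0 + 0 | 0) + c.0) :: --c--▸ p1
  p1 = b.c.0 + (0 + 0 + 0 | 0) + c.0 :: --b--▸ p2, --c--▸ p3
  p2 = c.0 :: --c--▸ p3
  p3 = 0 :: (no moves)
Reachable graph of Q (4 states):
  q0 = c.(b.c.0 + (0 + 0 + 0 | 0)) :: --c--▸ q1
  q1 = b.c.0 + (0 + 0 + 0 | 0) :: --b--▸ q2
  q2 = c.0 :: --c--▸ q3
  q3 = 0 :: (no moves)
Coarsest stable partition (strong bisimilarity classes):
  B0 = {p0}
  B1 = {p1}
  B2 = {p2, q2}
  B3 = {p3, q3}
  B4 = {q0}
  B5 = {q1}
p0 ∈ B0, q0 ∈ B4 → different blocks

not bisimilar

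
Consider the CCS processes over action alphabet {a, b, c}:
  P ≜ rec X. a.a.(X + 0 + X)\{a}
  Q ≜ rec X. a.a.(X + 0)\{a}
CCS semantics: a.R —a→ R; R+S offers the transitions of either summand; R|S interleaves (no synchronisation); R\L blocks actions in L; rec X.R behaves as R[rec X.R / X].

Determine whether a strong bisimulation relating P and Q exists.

LTS(P): 3 reachable states
  u0 = rec X. a.a.(X + 0 + X)\{a} → =a=> u1
  u1 = a.((rec X. a.a.(X + 0 + X)\{a}) + 0 + (rec X. a.a.(X + 0 + X)\{a}))\{a} → =a=> u2
  u2 = ((rec X. a.a.(X + 0 + X)\{a}) + 0 + (rec X. a.a.(X + 0 + X)\{a}))\{a} → ∅
LTS(Q): 3 reachable states
  v0 = rec X. a.a.(X + 0)\{a} → =a=> v1
  v1 = a.((rec X. a.a.(X + 0)\{a}) + 0)\{a} → =a=> v2
  v2 = ((rec X. a.a.(X + 0)\{a}) + 0)\{a} → ∅
Partition-refinement fixed point:
  B0 = {u0, v0}
  B1 = {u1, v1}
  B2 = {u2, v2}
u0 ∈ B0, v0 ∈ B0 → same block

P ~ Q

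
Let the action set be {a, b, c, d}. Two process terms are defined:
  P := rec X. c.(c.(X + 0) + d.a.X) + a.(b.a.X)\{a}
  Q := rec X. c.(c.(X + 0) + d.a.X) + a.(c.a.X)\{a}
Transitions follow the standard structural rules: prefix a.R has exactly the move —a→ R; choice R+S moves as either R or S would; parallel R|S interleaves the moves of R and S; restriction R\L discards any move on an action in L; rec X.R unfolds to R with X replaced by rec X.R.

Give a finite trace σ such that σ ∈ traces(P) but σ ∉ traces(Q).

ab

LTS(P): 6 reachable states
  s0 = rec X. c.(c.(X + 0) + d.a.X) + a.(b.a.X)\{a} has moves —a→ s1, —c→ s2
  s1 = (b.a.(rec X. c.(c.(X + 0) + d.a.X) + a.(b.a.X)\{a}))\{a} has moves —b→ s3
  s2 = c.((rec X. c.(c.(X + 0) + d.a.X) + a.(b.a.X)\{a}) + 0) + d.a.(rec X. c.(c.(X + 0) + d.a.X) + a.(b.a.X)\{a}) has moves —c→ s4, —d→ s5
  s3 = (a.(rec X. c.(c.(X + 0) + d.a.X) + a.(b.a.X)\{a}))\{a} has moves stopped
  s4 = (rec X. c.(c.(X + 0) + d.a.X) + a.(b.a.X)\{a}) + 0 has moves —a→ s1, —c→ s2
  s5 = a.(rec X. c.(c.(X + 0) + d.a.X) + a.(b.a.X)\{a}) has moves —a→ s0
LTS(Q): 6 reachable states
  t0 = rec X. c.(c.(X + 0) + d.a.X) + a.(c.a.X)\{a} has moves —a→ t1, —c→ t2
  t1 = (c.a.(rec X. c.(c.(X + 0) + d.a.X) + a.(c.a.X)\{a}))\{a} has moves —c→ t3
  t2 = c.((rec X. c.(c.(X + 0) + d.a.X) + a.(c.a.X)\{a}) + 0) + d.a.(rec X. c.(c.(X + 0) + d.a.X) + a.(c.a.X)\{a}) has moves —c→ t4, —d→ t5
  t3 = (a.(rec X. c.(c.(X + 0) + d.a.X) + a.(c.a.X)\{a}))\{a} has moves stopped
  t4 = (rec X. c.(c.(X + 0) + d.a.X) + a.(c.a.X)\{a}) + 0 has moves —a→ t1, —c→ t2
  t5 = a.(rec X. c.(c.(X + 0) + d.a.X) + a.(c.a.X)\{a}) has moves —a→ t0
Run σ = ⟨ab⟩ on P: start {s0}
  after a @ step 1: {s1}
  after b @ step 2: {s3}
  P completes σ.
Run σ = ⟨ab⟩ on Q: start {t0}
  after a @ step 1: {t1}
  after b @ step 2: ∅  — Q cannot continue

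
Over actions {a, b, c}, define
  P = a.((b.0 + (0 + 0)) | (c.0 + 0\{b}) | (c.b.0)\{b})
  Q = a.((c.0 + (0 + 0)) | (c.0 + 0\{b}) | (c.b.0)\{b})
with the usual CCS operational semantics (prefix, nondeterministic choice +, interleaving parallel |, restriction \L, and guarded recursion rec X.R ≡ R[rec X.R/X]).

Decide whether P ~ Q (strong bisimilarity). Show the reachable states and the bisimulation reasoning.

NO

Reachable graph of P (9 states):
  s0 = a.((b.0 + (0 + 0)) | (c.0 + 0\{b}) | (c.b.0)\{b}) has moves =a=> s1
  s1 = (b.0 + (0 + 0)) | (c.0 + 0\{b}) | (c.b.0)\{b} has moves =b=> s2, =c=> s3, =c=> s4
  s2 = 0 | (c.0 + 0\{b}) | (c.b.0)\{b} has moves =c=> s5, =c=> s6
  s3 = (b.0 + (0 + 0)) | (c.0 + 0\{b}) | (b.0)\{b} has moves =b=> s5, =c=> s7
  s4 = (b.0 + (0 + 0)) | 0 | (c.b.0)\{b} has moves =b=> s6, =c=> s7
  s5 = 0 | (c.0 + 0\{b}) | (b.0)\{b} has moves =c=> s8
  s6 = 0 | 0 | (c.b.0)\{b} has moves =c=> s8
  s7 = (b.0 + (0 + 0)) | 0 | (b.0)\{b} has moves =b=> s8
  s8 = 0 | 0 | (b.0)\{b} has moves deadlocked
Reachable graph of Q (9 states):
  t0 = a.((c.0 + (0 + 0)) | (c.0 + 0\{b}) | (c.b.0)\{b}) has moves =a=> t1
  t1 = (c.0 + (0 + 0)) | (c.0 + 0\{b}) | (c.b.0)\{b} has moves =c=> t2, =c=> t3, =c=> t4
  t2 = (c.0 + (0 + 0)) | (c.0 + 0\{b}) | (b.0)\{b} has moves =c=> t5, =c=> t6
  t3 = (c.0 + (0 + 0)) | 0 | (c.b.0)\{b} has moves =c=> t5, =c=> t7
  t4 = 0 | (c.0 + 0\{b}) | (c.b.0)\{b} has moves =c=> t6, =c=> t7
  t5 = (c.0 + (0 + 0)) | 0 | (b.0)\{b} has moves =c=> t8
  t6 = 0 | (c.0 + 0\{b}) | (b.0)\{b} has moves =c=> t8
  t7 = 0 | 0 | (c.b.0)\{b} has moves =c=> t8
  t8 = 0 | 0 | (b.0)\{b} has moves deadlocked
Bisimilarity quotient blocks:
  B0 = {s0}
  B1 = {s1}
  B2 = {s3, s4}
  B3 = {s5, s6, t5, t6, t7}
  B4 = {s8, t8}
  B5 = {s7}
  B6 = {s2, t2, t3, t4}
  B7 = {t0}
  B8 = {t1}
s0 ∈ B0, t0 ∈ B7 → different blocks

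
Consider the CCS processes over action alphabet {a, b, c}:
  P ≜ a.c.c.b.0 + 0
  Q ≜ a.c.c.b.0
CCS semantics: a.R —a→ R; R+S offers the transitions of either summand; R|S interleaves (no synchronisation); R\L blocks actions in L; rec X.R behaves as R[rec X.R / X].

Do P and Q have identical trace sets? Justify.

P's transition system — 5 states:
  p0 = a.c.c.b.0 + 0 :: —a→ p1
  p1 = c.c.b.0 :: —c→ p2
  p2 = c.b.0 :: —c→ p3
  p3 = b.0 :: —b→ p4
  p4 = 0 :: stopped
Q's transition system — 5 states:
  q0 = a.c.c.b.0 :: —a→ q1
  q1 = c.c.b.0 :: —c→ q2
  q2 = c.b.0 :: —c→ q3
  q3 = b.0 :: —b→ q4
  q4 = 0 :: stopped
Partition-refinement fixed point:
  B0 = {p0, q0}
  B1 = {p1, q1}
  B2 = {p2, q2}
  B3 = {p3, q3}
  B4 = {p4, q4}
p0 ∈ B0, q0 ∈ B0 → same block
Bisimilar ⇒ trace-equivalent.

traces(P) = traces(Q)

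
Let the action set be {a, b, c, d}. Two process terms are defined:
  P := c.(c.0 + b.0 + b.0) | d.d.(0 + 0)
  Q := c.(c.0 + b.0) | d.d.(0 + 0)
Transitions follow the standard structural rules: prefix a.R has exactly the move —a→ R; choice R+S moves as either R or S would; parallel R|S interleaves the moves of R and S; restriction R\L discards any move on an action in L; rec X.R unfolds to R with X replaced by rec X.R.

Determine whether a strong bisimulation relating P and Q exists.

P's transition system — 9 states:
  p0 = c.(c.0 + b.0 + b.0) | d.d.(0 + 0) :: -c-> p1, -d-> p2
  p1 = (c.0 + b.0 + b.0) | d.d.(0 + 0) :: -b-> p3, -c-> p3, -d-> p4
  p2 = c.(c.0 + b.0 + b.0) | d.(0 + 0) :: -c-> p4, -d-> p5
  p3 = 0 | d.d.(0 + 0) :: -d-> p6
  p4 = (c.0 + b.0 + b.0) | d.(0 + 0) :: -b-> p6, -c-> p6, -d-> p7
  p5 = c.(c.0 + b.0 + b.0) | (0 + 0) :: -c-> p7
  p6 = 0 | d.(0 + 0) :: -d-> p8
  p7 = (c.0 + b.0 + b.0) | (0 + 0) :: -b-> p8, -c-> p8
  p8 = 0 | (0 + 0) :: (no moves)
Q's transition system — 9 states:
  q0 = c.(c.0 + b.0) | d.d.(0 + 0) :: -c-> q1, -d-> q2
  q1 = (c.0 + b.0) | d.d.(0 + 0) :: -b-> q3, -c-> q3, -d-> q4
  q2 = c.(c.0 + b.0) | d.(0 + 0) :: -c-> q4, -d-> q5
  q3 = 0 | d.d.(0 + 0) :: -d-> q6
  q4 = (c.0 + b.0) | d.(0 + 0) :: -b-> q6, -c-> q6, -d-> q7
  q5 = c.(c.0 + b.0) | (0 + 0) :: -c-> q7
  q6 = 0 | d.(0 + 0) :: -d-> q8
  q7 = (c.0 + b.0) | (0 + 0) :: -b-> q8, -c-> q8
  q8 = 0 | (0 + 0) :: (no moves)
Bisimilarity quotient blocks:
  B0 = {p0, q0}
  B1 = {p1, q1}
  B2 = {p3, q3}
  B3 = {p6, q6}
  B4 = {p8, q8}
  B5 = {p4, q4}
  B6 = {p7, q7}
  B7 = {p2, q2}
  B8 = {p5, q5}
p0 ∈ B0, q0 ∈ B0 → same block

bisimilar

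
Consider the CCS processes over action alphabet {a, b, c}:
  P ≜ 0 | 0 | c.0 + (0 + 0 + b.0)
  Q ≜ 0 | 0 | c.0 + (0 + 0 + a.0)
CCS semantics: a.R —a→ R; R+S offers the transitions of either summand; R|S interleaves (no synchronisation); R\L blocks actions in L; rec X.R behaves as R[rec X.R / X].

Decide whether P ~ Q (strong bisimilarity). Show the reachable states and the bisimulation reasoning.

not bisimilar

P's transition system — 3 states:
  u0 = 0 | 0 | c.0 + (0 + 0 + b.0) | ··b··> u1, ··c··> u2
  u1 = 0 | ∅
  u2 = 0 | 0 | 0 | ∅
Q's transition system — 3 states:
  v0 = 0 | 0 | c.0 + (0 + 0 + a.0) | ··a··> v1, ··c··> v2
  v1 = 0 | ∅
  v2 = 0 | 0 | 0 | ∅
Bisimilarity quotient blocks:
  B0 = {u0}
  B1 = {u1, u2, v1, v2}
  B2 = {v0}
u0 ∈ B0, v0 ∈ B2 → different blocks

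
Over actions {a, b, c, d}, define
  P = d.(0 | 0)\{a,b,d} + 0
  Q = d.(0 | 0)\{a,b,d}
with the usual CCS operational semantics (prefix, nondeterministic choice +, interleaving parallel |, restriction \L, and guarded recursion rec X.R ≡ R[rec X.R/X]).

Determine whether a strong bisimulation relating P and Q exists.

YES

Reachable graph of P (2 states):
  u0 = d.(0 | 0)\{a,b,d} + 0 ⊢ -d-> u1
  u1 = (0 | 0)\{a,b,d} ⊢ (no moves)
Reachable graph of Q (2 states):
  v0 = d.(0 | 0)\{a,b,d} ⊢ -d-> v1
  v1 = (0 | 0)\{a,b,d} ⊢ (no moves)
Partition-refinement fixed point:
  B0 = {u0, v0}
  B1 = {u1, v1}
u0 ∈ B0, v0 ∈ B0 → same block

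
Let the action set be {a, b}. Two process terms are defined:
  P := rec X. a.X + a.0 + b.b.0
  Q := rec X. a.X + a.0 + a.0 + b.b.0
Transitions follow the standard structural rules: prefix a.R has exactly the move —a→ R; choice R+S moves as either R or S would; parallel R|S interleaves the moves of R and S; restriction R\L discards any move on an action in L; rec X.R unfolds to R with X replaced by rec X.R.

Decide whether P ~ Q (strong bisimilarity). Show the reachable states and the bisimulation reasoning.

P ~ Q

P's transition system — 3 states:
  s0 = rec X. a.X + a.0 + b.b.0 :: -a-> s0, -a-> s1, -b-> s2
  s1 = 0 :: stopped
  s2 = b.0 :: -b-> s1
Q's transition system — 3 states:
  t0 = rec X. a.X + a.0 + a.0 + b.b.0 :: -a-> t0, -a-> t1, -b-> t2
  t1 = 0 :: stopped
  t2 = b.0 :: -b-> t1
Bisimilarity quotient blocks:
  B0 = {s0, t0}
  B1 = {s2, t2}
  B2 = {s1, t1}
s0 ∈ B0, t0 ∈ B0 → same block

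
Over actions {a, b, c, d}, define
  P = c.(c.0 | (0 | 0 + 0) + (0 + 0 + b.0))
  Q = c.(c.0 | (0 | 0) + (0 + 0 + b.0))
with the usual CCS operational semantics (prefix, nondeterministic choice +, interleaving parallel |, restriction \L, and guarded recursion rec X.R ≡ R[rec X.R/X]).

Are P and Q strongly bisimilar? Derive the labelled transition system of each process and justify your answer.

P's transition system — 4 states:
  u0 = c.(c.0 | (0 | 0 + 0) + (0 + 0 + b.0)) → --c--▸ u1
  u1 = c.0 | (0 | 0 + 0) + (0 + 0 + b.0) → --b--▸ u2, --c--▸ u3
  u2 = 0 → stopped
  u3 = 0 | (0 | 0 + 0) → stopped
Q's transition system — 4 states:
  v0 = c.(c.0 | (0 | 0) + (0 + 0 + b.0)) → --c--▸ v1
  v1 = c.0 | (0 | 0) + (0 + 0 + b.0) → --b--▸ v2, --c--▸ v3
  v2 = 0 → stopped
  v3 = 0 | (0 | 0) → stopped
Bisimilarity quotient blocks:
  B0 = {u0, v0}
  B1 = {u1, v1}
  B2 = {u2, u3, v2, v3}
u0 ∈ B0, v0 ∈ B0 → same block

P ~ Q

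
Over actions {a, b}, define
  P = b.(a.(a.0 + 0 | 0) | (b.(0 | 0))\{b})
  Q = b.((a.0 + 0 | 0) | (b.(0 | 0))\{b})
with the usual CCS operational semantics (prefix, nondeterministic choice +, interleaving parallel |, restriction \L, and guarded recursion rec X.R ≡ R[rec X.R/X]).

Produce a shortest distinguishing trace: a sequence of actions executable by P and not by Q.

Reachable graph of P (4 states):
  m0 = b.(a.(a.0 + 0 | 0) | (b.(0 | 0))\{b}) ⊢ --b--▸ m1
  m1 = a.(a.0 + 0 | 0) | (b.(0 | 0))\{b} ⊢ --a--▸ m2
  m2 = (a.0 + 0 | 0) | (b.(0 | 0))\{b} ⊢ --a--▸ m3
  m3 = 0 | (b.(0 | 0))\{b} ⊢ stopped
Reachable graph of Q (3 states):
  n0 = b.((a.0 + 0 | 0) | (b.(0 | 0))\{b}) ⊢ --b--▸ n1
  n1 = (a.0 + 0 | 0) | (b.(0 | 0))\{b} ⊢ --a--▸ n2
  n2 = 0 | (b.(0 | 0))\{b} ⊢ stopped
Executing baa from P (initial set {m0}):
  [1] b ⇒ {m1}
  [2] a ⇒ {m2}
  [3] a ⇒ {m3}
  — P admits the full trace.
Executing baa from Q (initial set {n0}):
  [1] b ⇒ {n1}
  [2] a ⇒ {n2}
  [3] a ⇒ ∅  — Q cannot continue

baa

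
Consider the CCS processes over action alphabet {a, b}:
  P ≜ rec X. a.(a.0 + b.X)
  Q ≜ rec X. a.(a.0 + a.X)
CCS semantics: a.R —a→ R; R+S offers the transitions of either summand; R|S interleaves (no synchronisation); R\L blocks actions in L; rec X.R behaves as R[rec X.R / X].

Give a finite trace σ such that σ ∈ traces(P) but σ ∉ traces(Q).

LTS(P): 3 reachable states
  m0 = rec X. a.(a.0 + b.X) → -a-> m1
  m1 = a.0 + b.(rec X. a.(a.0 + b.X)) → -a-> m2, -b-> m0
  m2 = 0 → (no moves)
LTS(Q): 3 reachable states
  n0 = rec X. a.(a.0 + a.X) → -a-> n1
  n1 = a.0 + a.(rec X. a.(a.0 + a.X)) → -a-> n0, -a-> n2
  n2 = 0 → (no moves)
Trace ⟨ab⟩ through P, begin at {m0}:
  step 1 (a): {m1}
  step 2 (b): {m0}
  ✓ P
Trace ⟨ab⟩ through Q, begin at {n0}:
  step 1 (a): {n1}
  step 2 (b): ∅  — Q cannot continue

ab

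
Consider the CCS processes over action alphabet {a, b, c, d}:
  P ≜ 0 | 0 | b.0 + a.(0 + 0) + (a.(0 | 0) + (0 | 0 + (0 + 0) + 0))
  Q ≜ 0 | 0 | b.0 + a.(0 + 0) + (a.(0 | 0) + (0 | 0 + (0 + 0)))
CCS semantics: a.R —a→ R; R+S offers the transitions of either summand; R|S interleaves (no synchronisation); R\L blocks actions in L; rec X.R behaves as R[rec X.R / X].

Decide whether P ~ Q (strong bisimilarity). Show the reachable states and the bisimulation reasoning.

YES

Reachable graph of P (4 states):
  s0 = 0 | 0 | b.0 + a.(0 + 0) + (a.(0 | 0) + (0 | 0 + (0 + 0) + 0)) ⊢ ··a··> s1, ··a··> s2, ··b··> s3
  s1 = 0 + 0 ⊢ (no moves)
  s2 = 0 | 0 ⊢ (no moves)
  s3 = 0 | 0 | 0 ⊢ (no moves)
Reachable graph of Q (4 states):
  t0 = 0 | 0 | b.0 + a.(0 + 0) + (a.(0 | 0) + (0 | 0 + (0 + 0))) ⊢ ··a··> t1, ··a··> t2, ··b··> t3
  t1 = 0 + 0 ⊢ (no moves)
  t2 = 0 | 0 ⊢ (no moves)
  t3 = 0 | 0 | 0 ⊢ (no moves)
Partition-refinement fixed point:
  B0 = {s0, t0}
  B1 = {s1, s2, s3, t1, t2, t3}
s0 ∈ B0, t0 ∈ B0 → same block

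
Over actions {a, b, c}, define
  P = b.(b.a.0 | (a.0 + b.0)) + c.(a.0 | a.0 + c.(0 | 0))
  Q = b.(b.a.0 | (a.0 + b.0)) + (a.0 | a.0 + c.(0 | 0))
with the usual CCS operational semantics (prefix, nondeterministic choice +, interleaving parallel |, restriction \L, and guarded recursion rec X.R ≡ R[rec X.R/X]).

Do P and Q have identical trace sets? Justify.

traces(P) ≠ traces(Q) — witness ⟨ca⟩

P's transition system — 9 states:
  p0 = b.(b.a.0 | (a.0 + b.0)) + c.(a.0 | a.0 + c.(0 | 0)) | -b-> p1, -c-> p2
  p1 = b.a.0 | (a.0 + b.0) | -a-> p3, -b-> p3, -b-> p4
  p2 = a.0 | a.0 + c.(0 | 0) | -a-> p5, -a-> p6, -c-> p7
  p3 = b.a.0 | 0 | -b-> p6
  p4 = a.0 | (a.0 + b.0) | -a-> p6, -a-> p8, -b-> p6
  p5 = 0 | a.0 | -a-> p7
  p6 = a.0 | 0 | -a-> p7
  p7 = 0 | 0 | deadlocked
  p8 = 0 | (a.0 + b.0) | -a-> p7, -b-> p7
Q's transition system — 8 states:
  q0 = b.(b.a.0 | (a.0 + b.0)) + (a.0 | a.0 + c.(0 | 0)) | -a-> q1, -a-> q2, -b-> q3, -c-> q4
  q1 = 0 | a.0 | -a-> q4
  q2 = a.0 | 0 | -a-> q4
  q3 = b.a.0 | (a.0 + b.0) | -a-> q5, -b-> q5, -b-> q6
  q4 = 0 | 0 | deadlocked
  q5 = b.a.0 | 0 | -b-> q2
  q6 = a.0 | (a.0 + b.0) | -a-> q2, -a-> q7, -b-> q2
  q7 = 0 | (a.0 + b.0) | -a-> q4, -b-> q4
Trace ⟨ca⟩ through P, begin at {p0}:
  step 1 (c): {p2}
  step 2 (a): {p5, p6}
  — P admits the full trace.
Trace ⟨ca⟩ through Q, begin at {q0}:
  step 1 (c): {q4}
  step 2 (a): ∅ (Q stuck)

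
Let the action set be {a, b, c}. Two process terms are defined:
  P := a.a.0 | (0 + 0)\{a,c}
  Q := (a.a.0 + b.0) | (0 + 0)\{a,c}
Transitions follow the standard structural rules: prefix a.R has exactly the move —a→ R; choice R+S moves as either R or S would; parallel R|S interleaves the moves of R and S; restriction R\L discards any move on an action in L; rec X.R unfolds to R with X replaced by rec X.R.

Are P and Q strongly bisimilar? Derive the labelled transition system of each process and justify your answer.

NO

LTS(P): 3 reachable states
  u0 = a.a.0 | (0 + 0)\{a,c} ⊢ =a=> u1
  u1 = a.0 | (0 + 0)\{a,c} ⊢ =a=> u2
  u2 = 0 | (0 + 0)\{a,c} ⊢ ∅
LTS(Q): 3 reachable states
  v0 = (a.a.0 + b.0) | (0 + 0)\{a,c} ⊢ =a=> v1, =b=> v2
  v1 = a.0 | (0 + 0)\{a,c} ⊢ =a=> v2
  v2 = 0 | (0 + 0)\{a,c} ⊢ ∅
Coarsest stable partition (strong bisimilarity classes):
  B0 = {u0}
  B1 = {u1, v1}
  B2 = {u2, v2}
  B3 = {v0}
u0 ∈ B0, v0 ∈ B3 → different blocks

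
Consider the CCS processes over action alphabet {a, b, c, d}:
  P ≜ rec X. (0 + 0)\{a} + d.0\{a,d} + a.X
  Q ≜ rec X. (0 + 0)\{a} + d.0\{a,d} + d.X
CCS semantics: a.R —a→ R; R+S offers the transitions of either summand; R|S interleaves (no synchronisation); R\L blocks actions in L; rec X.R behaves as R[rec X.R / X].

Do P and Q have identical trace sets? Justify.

trace-distinct — witness ⟨a⟩

Reachable graph of P (2 states):
  s0 = rec X. (0 + 0)\{a} + d.0\{a,d} + a.X → ··a··> s0, ··d··> s1
  s1 = 0\{a,d} → ·
Reachable graph of Q (2 states):
  t0 = rec X. (0 + 0)\{a} + d.0\{a,d} + d.X → ··d··> t0, ··d··> t1
  t1 = 0\{a,d} → ·
Executing a from P (initial set {s0}):
  after a @ step 1: {s0}
  ✓ P
Executing a from Q (initial set {t0}):
  after a @ step 1: ∅ (Q stuck)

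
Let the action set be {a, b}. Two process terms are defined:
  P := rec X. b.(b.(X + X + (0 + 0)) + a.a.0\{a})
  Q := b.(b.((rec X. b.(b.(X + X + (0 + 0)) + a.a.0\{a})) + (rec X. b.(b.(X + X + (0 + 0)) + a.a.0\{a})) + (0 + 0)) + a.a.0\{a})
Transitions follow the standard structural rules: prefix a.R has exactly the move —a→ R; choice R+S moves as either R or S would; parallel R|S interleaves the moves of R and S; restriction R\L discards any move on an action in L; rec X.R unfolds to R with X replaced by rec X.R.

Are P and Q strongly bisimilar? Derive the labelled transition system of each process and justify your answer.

Reachable graph of P (5 states):
  s0 = rec X. b.(b.(X + X + (0 + 0)) + a.a.0\{a}) has moves =b=> s1
  s1 = b.((rec X. b.(b.(X + X + (0 + 0)) + a.a.0\{a})) + (rec X. b.(b.(X + X + (0 + 0)) + a.a.0\{a})) + (0 + 0)) + a.a.0\{a} has moves =a=> s2, =b=> s3
  s2 = a.0\{a} has moves =a=> s4
  s3 = (rec X. b.(b.(X + X + (0 + 0)) + a.a.0\{a})) + (rec X. b.(b.(X + X + (0 + 0)) + a.a.0\{a})) + (0 + 0) has moves =b=> s1
  s4 = 0\{a} has moves ·
Reachable graph of Q (5 states):
  t0 = b.(b.((rec X. b.(b.(X + X + (0 + 0)) + a.a.0\{a})) + (rec X. b.(b.(X + X + (0 + 0)) + a.a.0\{a})) + (0 + 0)) + a.a.0\{a}) has moves =b=> t1
  t1 = b.((rec X. b.(b.(X + X + (0 + 0)) + a.a.0\{a})) + (rec X. b.(b.(X + X + (0 + 0)) + a.a.0\{a})) + (0 + 0)) + a.a.0\{a} has moves =a=> t2, =b=> t3
  t2 = a.0\{a} has moves =a=> t4
  t3 = (rec X. b.(b.(X + X + (0 + 0)) + a.a.0\{a})) + (rec X. b.(b.(X + X + (0 + 0)) + a.a.0\{a})) + (0 + 0) has moves =b=> t1
  t4 = 0\{a} has moves ·
Partition-refinement fixed point:
  B0 = {s0, s3, t0, t3}
  B1 = {s1, t1}
  B2 = {s2, t2}
  B3 = {s4, t4}
s0 ∈ B0, t0 ∈ B0 → same block

bisimilar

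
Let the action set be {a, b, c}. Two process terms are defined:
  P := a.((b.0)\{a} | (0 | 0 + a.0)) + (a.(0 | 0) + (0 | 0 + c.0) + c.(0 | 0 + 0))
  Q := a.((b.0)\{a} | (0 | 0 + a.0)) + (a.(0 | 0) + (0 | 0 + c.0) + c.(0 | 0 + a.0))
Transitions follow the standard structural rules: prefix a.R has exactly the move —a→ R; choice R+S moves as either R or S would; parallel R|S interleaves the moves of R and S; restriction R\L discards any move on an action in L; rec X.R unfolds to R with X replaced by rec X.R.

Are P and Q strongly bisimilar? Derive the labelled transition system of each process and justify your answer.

P's transition system — 8 states:
  m0 = a.((b.0)\{a} | (0 | 0 + a.0)) + (a.(0 | 0) + (0 | 0 + c.0) + c.(0 | 0 + 0)) ⊢ -a-> m1, -a-> m2, -c-> m3, -c-> m4
  m1 = (b.0)\{a} | (0 | 0 + a.0) ⊢ -a-> m5, -b-> m6
  m2 = 0 | 0 ⊢ (no moves)
  m3 = 0 ⊢ (no moves)
  m4 = 0 | 0 + 0 ⊢ (no moves)
  m5 = (b.0)\{a} | 0 ⊢ -b-> m7
  m6 = 0\{a} | (0 | 0 + a.0) ⊢ -a-> m7
  m7 = 0\{a} | 0 ⊢ (no moves)
Q's transition system — 8 states:
  n0 = a.((b.0)\{a} | (0 | 0 + a.0)) + (a.(0 | 0) + (0 | 0 + c.0) + c.(0 | 0 + a.0)) ⊢ -a-> n1, -a-> n2, -c-> n3, -c-> n4
  n1 = (b.0)\{a} | (0 | 0 + a.0) ⊢ -a-> n5, -b-> n6
  n2 = 0 | 0 ⊢ (no moves)
  n3 = 0 ⊢ (no moves)
  n4 = 0 | 0 + a.0 ⊢ -a-> n3
  n5 = (b.0)\{a} | 0 ⊢ -b-> n7
  n6 = 0\{a} | (0 | 0 + a.0) ⊢ -a-> n7
  n7 = 0\{a} | 0 ⊢ (no moves)
Partition-refinement fixed point:
  B0 = {m0}
  B1 = {m1, n1}
  B2 = {m6, n4, n6}
  B3 = {m2, m3, m4, m7, n2, n3, n7}
  B4 = {m5, n5}
  B5 = {n0}
m0 ∈ B0, n0 ∈ B5 → different blocks

not bisimilar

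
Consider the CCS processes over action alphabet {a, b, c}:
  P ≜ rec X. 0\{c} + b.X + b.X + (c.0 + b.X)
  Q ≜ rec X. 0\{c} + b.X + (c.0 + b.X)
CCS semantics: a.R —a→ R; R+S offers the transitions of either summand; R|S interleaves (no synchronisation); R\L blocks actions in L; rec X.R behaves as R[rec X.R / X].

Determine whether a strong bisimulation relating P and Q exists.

Reachable graph of P (2 states):
  p0 = rec X. 0\{c} + b.X + b.X + (c.0 + b.X) → -b-> p0, -c-> p1
  p1 = 0 → deadlocked
Reachable graph of Q (2 states):
  q0 = rec X. 0\{c} + b.X + (c.0 + b.X) → -b-> q0, -c-> q1
  q1 = 0 → deadlocked
Bisimilarity quotient blocks:
  B0 = {p0, q0}
  B1 = {p1, q1}
p0 ∈ B0, q0 ∈ B0 → same block

YES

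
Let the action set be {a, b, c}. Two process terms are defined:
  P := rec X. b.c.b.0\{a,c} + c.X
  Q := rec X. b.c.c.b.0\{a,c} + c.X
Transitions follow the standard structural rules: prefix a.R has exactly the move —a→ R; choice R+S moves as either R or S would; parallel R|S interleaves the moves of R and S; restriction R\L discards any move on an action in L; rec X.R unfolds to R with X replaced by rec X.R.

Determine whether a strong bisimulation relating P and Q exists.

LTS(P): 4 reachable states
  u0 = rec X. b.c.b.0\{a,c} + c.X → -b-> u1, -c-> u0
  u1 = c.b.0\{a,c} → -c-> u2
  u2 = b.0\{a,c} → -b-> u3
  u3 = 0\{a,c} → ·
LTS(Q): 5 reachable states
  v0 = rec X. b.c.c.b.0\{a,c} + c.X → -b-> v1, -c-> v0
  v1 = c.c.b.0\{a,c} → -c-> v2
  v2 = c.b.0\{a,c} → -c-> v3
  v3 = b.0\{a,c} → -b-> v4
  v4 = 0\{a,c} → ·
Bisimilarity quotient blocks:
  B0 = {u0}
  B1 = {u1, v2}
  B2 = {u2, v3}
  B3 = {u3, v4}
  B4 = {v0}
  B5 = {v1}
u0 ∈ B0, v0 ∈ B4 → different blocks

P ≁ Q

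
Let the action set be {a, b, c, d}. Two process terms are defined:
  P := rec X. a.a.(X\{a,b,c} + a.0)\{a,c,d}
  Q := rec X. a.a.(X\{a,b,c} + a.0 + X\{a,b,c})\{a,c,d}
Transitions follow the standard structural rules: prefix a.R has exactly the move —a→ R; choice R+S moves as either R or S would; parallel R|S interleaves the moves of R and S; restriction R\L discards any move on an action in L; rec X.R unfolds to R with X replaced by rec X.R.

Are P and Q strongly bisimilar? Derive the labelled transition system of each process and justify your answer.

Reachable graph of P (3 states):
  s0 = rec X. a.a.(X\{a,b,c} + a.0)\{a,c,d} ⊢ -a-> s1
  s1 = a.((rec X. a.a.(X\{a,b,c} + a.0)\{a,c,d})\{a,b,c} + a.0)\{a,c,d} ⊢ -a-> s2
  s2 = ((rec X. a.a.(X\{a,b,c} + a.0)\{a,c,d})\{a,b,c} + a.0)\{a,c,d} ⊢ deadlocked
Reachable graph of Q (3 states):
  t0 = rec X. a.a.(X\{a,b,c} + a.0 + X\{a,b,c})\{a,c,d} ⊢ -a-> t1
  t1 = a.((rec X. a.a.(X\{a,b,c} + a.0 + X\{a,b,c})\{a,c,d})\{a,b,c} + a.0 + (rec X. a.a.(X\{a,b,c} + a.0 + X\{a,b,c})\{a,c,d})\{a,b,c})\{a,c,d} ⊢ -a-> t2
  t2 = ((rec X. a.a.(X\{a,b,c} + a.0 + X\{a,b,c})\{a,c,d})\{a,b,c} + a.0 + (rec X. a.a.(X\{a,b,c} + a.0 + X\{a,b,c})\{a,c,d})\{a,b,c})\{a,c,d} ⊢ deadlocked
Coarsest stable partition (strong bisimilarity classes):
  B0 = {s0, t0}
  B1 = {s1, t1}
  B2 = {s2, t2}
s0 ∈ B0, t0 ∈ B0 → same block

P ~ Q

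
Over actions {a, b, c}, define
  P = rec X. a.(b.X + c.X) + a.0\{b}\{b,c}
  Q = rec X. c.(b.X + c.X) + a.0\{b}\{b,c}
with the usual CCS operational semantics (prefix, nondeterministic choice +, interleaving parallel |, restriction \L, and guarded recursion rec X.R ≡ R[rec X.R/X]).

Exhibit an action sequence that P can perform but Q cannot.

ab

P's transition system — 3 states:
  m0 = rec X. a.(b.X + c.X) + a.0\{b}\{b,c} → -a-> m1, -a-> m2
  m1 = 0\{b}\{b,c} → ·
  m2 = b.(rec X. a.(b.X + c.X) + a.0\{b}\{b,c}) + c.(rec X. a.(b.X + c.X) + a.0\{b}\{b,c}) → -b-> m0, -c-> m0
Q's transition system — 3 states:
  n0 = rec X. c.(b.X + c.X) + a.0\{b}\{b,c} → -a-> n1, -c-> n2
  n1 = 0\{b}\{b,c} → ·
  n2 = b.(rec X. c.(b.X + c.X) + a.0\{b}\{b,c}) + c.(rec X. c.(b.X + c.X) + a.0\{b}\{b,c}) → -b-> n0, -c-> n0
Trace ⟨ab⟩ through P, begin at {m0}:
  [1] a ⇒ {m1, m2}
  [2] b ⇒ {m0}
  ✓ P
Trace ⟨ab⟩ through Q, begin at {n0}:
  [1] a ⇒ {n1}
  [2] b ⇒ ∅  — Q cannot continue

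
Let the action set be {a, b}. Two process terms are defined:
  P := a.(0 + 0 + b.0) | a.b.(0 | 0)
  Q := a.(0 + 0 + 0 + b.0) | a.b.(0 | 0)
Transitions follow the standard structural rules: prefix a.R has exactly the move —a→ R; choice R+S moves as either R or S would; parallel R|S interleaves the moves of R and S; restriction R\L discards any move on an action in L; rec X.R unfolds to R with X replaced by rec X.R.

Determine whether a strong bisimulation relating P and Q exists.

bisimilar

LTS(P): 9 reachable states
  u0 = a.(0 + 0 + b.0) | a.b.(0 | 0) → ··a··> u1, ··a··> u2
  u1 = (0 + 0 + b.0) | a.b.(0 | 0) → ··a··> u3, ··b··> u4
  u2 = a.(0 + 0 + b.0) | b.(0 | 0) → ··a··> u3, ··b··> u5
  u3 = (0 + 0 + b.0) | b.(0 | 0) → ··b··> u6, ··b··> u7
  u4 = 0 | a.b.(0 | 0) → ··a··> u7
  u5 = a.(0 + 0 + b.0) | (0 | 0) → ··a··> u6
  u6 = (0 + 0 + b.0) | (0 | 0) → ··b··> u8
  u7 = 0 | b.(0 | 0) → ··b··> u8
  u8 = 0 | (0 | 0) → deadlocked
LTS(Q): 9 reachable states
  v0 = a.(0 + 0 + 0 + b.0) | a.b.(0 | 0) → ··a··> v1, ··a··> v2
  v1 = (0 + 0 + 0 + b.0) | a.b.(0 | 0) → ··a··> v3, ··b··> v4
  v2 = a.(0 + 0 + 0 + b.0) | b.(0 | 0) → ··a··> v3, ··b··> v5
  v3 = (0 + 0 + 0 + b.0) | b.(0 | 0) → ··b··> v6, ··b··> v7
  v4 = 0 | a.b.(0 | 0) → ··a··> v7
  v5 = a.(0 + 0 + 0 + b.0) | (0 | 0) → ··a··> v6
  v6 = (0 + 0 + 0 + b.0) | (0 | 0) → ··b··> v8
  v7 = 0 | b.(0 | 0) → ··b··> v8
  v8 = 0 | (0 | 0) → deadlocked
Partition-refinement fixed point:
  B0 = {u0, v0}
  B1 = {u1, u2, v1, v2}
  B2 = {u3, v3}
  B3 = {u6, u7, v6, v7}
  B4 = {u8, v8}
  B5 = {u4, u5, v4, v5}
u0 ∈ B0, v0 ∈ B0 → same block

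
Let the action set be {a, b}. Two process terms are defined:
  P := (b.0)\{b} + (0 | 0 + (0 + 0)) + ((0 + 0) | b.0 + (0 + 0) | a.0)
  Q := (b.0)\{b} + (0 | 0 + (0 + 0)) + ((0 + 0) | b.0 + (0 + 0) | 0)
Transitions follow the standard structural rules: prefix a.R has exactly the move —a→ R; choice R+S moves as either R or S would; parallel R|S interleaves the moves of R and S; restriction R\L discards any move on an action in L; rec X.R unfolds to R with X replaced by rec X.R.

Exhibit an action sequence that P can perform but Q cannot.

Reachable graph of P (2 states):
  p0 = (b.0)\{b} + (0 | 0 + (0 + 0)) + ((0 + 0) | b.0 + (0 + 0) | a.0) has moves =a=> p1, =b=> p1
  p1 = (0 + 0) | 0 has moves ·
Reachable graph of Q (2 states):
  q0 = (b.0)\{b} + (0 | 0 + (0 + 0)) + ((0 + 0) | b.0 + (0 + 0) | 0) has moves =b=> q1
  q1 = (0 + 0) | 0 has moves ·
Trace ⟨a⟩ through P, begin at {p0}:
  step 1 (a): {p1}
  — P admits the full trace.
Trace ⟨a⟩ through Q, begin at {q0}:
  step 1 (a): ∅  — Q cannot continue

a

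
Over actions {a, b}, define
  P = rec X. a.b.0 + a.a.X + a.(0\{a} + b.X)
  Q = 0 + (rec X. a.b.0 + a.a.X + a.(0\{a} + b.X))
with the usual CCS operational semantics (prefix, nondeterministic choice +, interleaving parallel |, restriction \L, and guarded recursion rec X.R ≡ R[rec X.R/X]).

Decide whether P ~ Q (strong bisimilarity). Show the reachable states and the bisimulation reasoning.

YES

P's transition system — 5 states:
  s0 = rec X. a.b.0 + a.a.X + a.(0\{a} + b.X) :: -a-> s1, -a-> s2, -a-> s3
  s1 = 0\{a} + b.(rec X. a.b.0 + a.a.X + a.(0\{a} + b.X)) :: -b-> s0
  s2 = a.(rec X. a.b.0 + a.a.X + a.(0\{a} + b.X)) :: -a-> s0
  s3 = b.0 :: -b-> s4
  s4 = 0 :: deadlocked
Q's transition system — 6 states:
  t0 = 0 + (rec X. a.b.0 + a.a.X + a.(0\{a} + b.X)) :: -a-> t1, -a-> t2, -a-> t3
  t1 = 0\{a} + b.(rec X. a.b.0 + a.a.X + a.(0\{a} + b.X)) :: -b-> t4
  t2 = a.(rec X. a.b.0 + a.a.X + a.(0\{a} + b.X)) :: -a-> t4
  t3 = b.0 :: -b-> t5
  t4 = rec X. a.b.0 + a.a.X + a.(0\{a} + b.X) :: -a-> t1, -a-> t2, -a-> t3
  t5 = 0 :: deadlocked
Coarsest stable partition (strong bisimilarity classes):
  B0 = {s0, t0, t4}
  B1 = {s2, t2}
  B2 = {s3, t3}
  B3 = {s4, t5}
  B4 = {s1, t1}
s0 ∈ B0, t0 ∈ B0 → same block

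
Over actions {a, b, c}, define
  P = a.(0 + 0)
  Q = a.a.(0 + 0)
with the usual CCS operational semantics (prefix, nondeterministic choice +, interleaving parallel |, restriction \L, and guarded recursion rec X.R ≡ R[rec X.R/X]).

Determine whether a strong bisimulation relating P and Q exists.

LTS(P): 2 reachable states
  u0 = a.(0 + 0) → —a→ u1
  u1 = 0 + 0 → ∅
LTS(Q): 3 reachable states
  v0 = a.a.(0 + 0) → —a→ v1
  v1 = a.(0 + 0) → —a→ v2
  v2 = 0 + 0 → ∅
Partition-refinement fixed point:
  B0 = {u0, v1}
  B1 = {u1, v2}
  B2 = {v0}
u0 ∈ B0, v0 ∈ B2 → different blocks

P ≁ Q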